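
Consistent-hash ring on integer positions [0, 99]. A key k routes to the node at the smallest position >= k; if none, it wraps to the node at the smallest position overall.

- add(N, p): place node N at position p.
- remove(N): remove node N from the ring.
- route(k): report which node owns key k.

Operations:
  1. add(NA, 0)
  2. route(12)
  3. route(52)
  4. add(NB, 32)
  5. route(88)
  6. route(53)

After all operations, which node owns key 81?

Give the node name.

Answer: NA

Derivation:
Op 1: add NA@0 -> ring=[0:NA]
Op 2: route key 12: none >= 12, wrap to smallest pos 0 -> NA
Op 3: route key 52: none >= 52, wrap to smallest pos 0 -> NA
Op 4: add NB@32 -> ring=[0:NA,32:NB]
Op 5: route key 88: none >= 88, wrap to smallest pos 0 -> NA
Op 6: route key 53: none >= 53, wrap to smallest pos 0 -> NA
Final route key 81: none >= 81, wrap to smallest pos 0 -> NA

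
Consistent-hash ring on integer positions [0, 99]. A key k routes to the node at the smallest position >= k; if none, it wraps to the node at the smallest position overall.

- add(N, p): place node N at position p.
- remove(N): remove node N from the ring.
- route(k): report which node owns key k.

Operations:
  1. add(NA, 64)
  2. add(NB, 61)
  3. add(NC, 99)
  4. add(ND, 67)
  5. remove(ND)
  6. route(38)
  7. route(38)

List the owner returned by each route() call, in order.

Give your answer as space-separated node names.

Op 1: add NA@64 -> ring=[64:NA]
Op 2: add NB@61 -> ring=[61:NB,64:NA]
Op 3: add NC@99 -> ring=[61:NB,64:NA,99:NC]
Op 4: add ND@67 -> ring=[61:NB,64:NA,67:ND,99:NC]
Op 5: remove ND -> ring=[61:NB,64:NA,99:NC]
Op 6: route key 38: smallest pos >= 38 is 61 -> NB
Op 7: route key 38: smallest pos >= 38 is 61 -> NB

Answer: NB NB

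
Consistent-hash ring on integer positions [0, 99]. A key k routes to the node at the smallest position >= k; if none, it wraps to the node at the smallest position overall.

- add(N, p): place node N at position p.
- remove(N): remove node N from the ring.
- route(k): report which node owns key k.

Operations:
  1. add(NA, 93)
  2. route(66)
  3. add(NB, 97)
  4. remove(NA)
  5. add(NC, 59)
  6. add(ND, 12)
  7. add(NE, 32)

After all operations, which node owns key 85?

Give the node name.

Answer: NB

Derivation:
Op 1: add NA@93 -> ring=[93:NA]
Op 2: route key 66: smallest pos >= 66 is 93 -> NA
Op 3: add NB@97 -> ring=[93:NA,97:NB]
Op 4: remove NA -> ring=[97:NB]
Op 5: add NC@59 -> ring=[59:NC,97:NB]
Op 6: add ND@12 -> ring=[12:ND,59:NC,97:NB]
Op 7: add NE@32 -> ring=[12:ND,32:NE,59:NC,97:NB]
Final route key 85: smallest pos >= 85 is 97 -> NB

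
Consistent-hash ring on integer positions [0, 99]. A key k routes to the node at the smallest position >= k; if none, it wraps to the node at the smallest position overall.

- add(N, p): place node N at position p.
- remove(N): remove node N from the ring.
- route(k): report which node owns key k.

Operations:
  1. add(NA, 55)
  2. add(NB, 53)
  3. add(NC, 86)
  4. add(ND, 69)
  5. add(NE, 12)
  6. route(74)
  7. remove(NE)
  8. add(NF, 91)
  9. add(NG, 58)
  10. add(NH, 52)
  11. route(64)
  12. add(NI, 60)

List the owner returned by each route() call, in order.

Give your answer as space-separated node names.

Answer: NC ND

Derivation:
Op 1: add NA@55 -> ring=[55:NA]
Op 2: add NB@53 -> ring=[53:NB,55:NA]
Op 3: add NC@86 -> ring=[53:NB,55:NA,86:NC]
Op 4: add ND@69 -> ring=[53:NB,55:NA,69:ND,86:NC]
Op 5: add NE@12 -> ring=[12:NE,53:NB,55:NA,69:ND,86:NC]
Op 6: route key 74: smallest pos >= 74 is 86 -> NC
Op 7: remove NE -> ring=[53:NB,55:NA,69:ND,86:NC]
Op 8: add NF@91 -> ring=[53:NB,55:NA,69:ND,86:NC,91:NF]
Op 9: add NG@58 -> ring=[53:NB,55:NA,58:NG,69:ND,86:NC,91:NF]
Op 10: add NH@52 -> ring=[52:NH,53:NB,55:NA,58:NG,69:ND,86:NC,91:NF]
Op 11: route key 64: smallest pos >= 64 is 69 -> ND
Op 12: add NI@60 -> ring=[52:NH,53:NB,55:NA,58:NG,60:NI,69:ND,86:NC,91:NF]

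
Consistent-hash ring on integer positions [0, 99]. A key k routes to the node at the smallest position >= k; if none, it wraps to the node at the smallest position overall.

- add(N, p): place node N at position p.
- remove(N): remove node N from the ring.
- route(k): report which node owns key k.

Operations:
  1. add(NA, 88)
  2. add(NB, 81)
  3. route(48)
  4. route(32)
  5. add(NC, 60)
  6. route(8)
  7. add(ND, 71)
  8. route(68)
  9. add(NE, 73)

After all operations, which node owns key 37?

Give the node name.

Op 1: add NA@88 -> ring=[88:NA]
Op 2: add NB@81 -> ring=[81:NB,88:NA]
Op 3: route key 48: smallest pos >= 48 is 81 -> NB
Op 4: route key 32: smallest pos >= 32 is 81 -> NB
Op 5: add NC@60 -> ring=[60:NC,81:NB,88:NA]
Op 6: route key 8: smallest pos >= 8 is 60 -> NC
Op 7: add ND@71 -> ring=[60:NC,71:ND,81:NB,88:NA]
Op 8: route key 68: smallest pos >= 68 is 71 -> ND
Op 9: add NE@73 -> ring=[60:NC,71:ND,73:NE,81:NB,88:NA]
Final route key 37: smallest pos >= 37 is 60 -> NC

Answer: NC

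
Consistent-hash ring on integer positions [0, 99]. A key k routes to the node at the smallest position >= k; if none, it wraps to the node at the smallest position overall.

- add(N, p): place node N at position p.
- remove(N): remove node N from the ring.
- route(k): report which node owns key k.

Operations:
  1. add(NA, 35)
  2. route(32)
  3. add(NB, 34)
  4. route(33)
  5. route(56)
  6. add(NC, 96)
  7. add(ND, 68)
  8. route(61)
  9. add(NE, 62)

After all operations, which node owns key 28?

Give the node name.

Answer: NB

Derivation:
Op 1: add NA@35 -> ring=[35:NA]
Op 2: route key 32: smallest pos >= 32 is 35 -> NA
Op 3: add NB@34 -> ring=[34:NB,35:NA]
Op 4: route key 33: smallest pos >= 33 is 34 -> NB
Op 5: route key 56: none >= 56, wrap to smallest pos 34 -> NB
Op 6: add NC@96 -> ring=[34:NB,35:NA,96:NC]
Op 7: add ND@68 -> ring=[34:NB,35:NA,68:ND,96:NC]
Op 8: route key 61: smallest pos >= 61 is 68 -> ND
Op 9: add NE@62 -> ring=[34:NB,35:NA,62:NE,68:ND,96:NC]
Final route key 28: smallest pos >= 28 is 34 -> NB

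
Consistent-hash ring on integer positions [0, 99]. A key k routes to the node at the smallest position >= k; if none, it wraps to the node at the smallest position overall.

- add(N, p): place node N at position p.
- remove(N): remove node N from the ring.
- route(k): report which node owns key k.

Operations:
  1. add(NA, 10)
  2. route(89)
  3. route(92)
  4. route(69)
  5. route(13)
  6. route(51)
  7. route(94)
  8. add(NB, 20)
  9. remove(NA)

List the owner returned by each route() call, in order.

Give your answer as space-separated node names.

Answer: NA NA NA NA NA NA

Derivation:
Op 1: add NA@10 -> ring=[10:NA]
Op 2: route key 89: none >= 89, wrap to smallest pos 10 -> NA
Op 3: route key 92: none >= 92, wrap to smallest pos 10 -> NA
Op 4: route key 69: none >= 69, wrap to smallest pos 10 -> NA
Op 5: route key 13: none >= 13, wrap to smallest pos 10 -> NA
Op 6: route key 51: none >= 51, wrap to smallest pos 10 -> NA
Op 7: route key 94: none >= 94, wrap to smallest pos 10 -> NA
Op 8: add NB@20 -> ring=[10:NA,20:NB]
Op 9: remove NA -> ring=[20:NB]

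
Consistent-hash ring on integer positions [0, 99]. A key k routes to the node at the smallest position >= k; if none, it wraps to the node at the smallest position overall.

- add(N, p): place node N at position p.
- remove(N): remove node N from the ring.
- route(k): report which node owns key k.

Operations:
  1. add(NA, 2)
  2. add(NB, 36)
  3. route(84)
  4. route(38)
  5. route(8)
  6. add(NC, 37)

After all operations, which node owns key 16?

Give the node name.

Op 1: add NA@2 -> ring=[2:NA]
Op 2: add NB@36 -> ring=[2:NA,36:NB]
Op 3: route key 84: none >= 84, wrap to smallest pos 2 -> NA
Op 4: route key 38: none >= 38, wrap to smallest pos 2 -> NA
Op 5: route key 8: smallest pos >= 8 is 36 -> NB
Op 6: add NC@37 -> ring=[2:NA,36:NB,37:NC]
Final route key 16: smallest pos >= 16 is 36 -> NB

Answer: NB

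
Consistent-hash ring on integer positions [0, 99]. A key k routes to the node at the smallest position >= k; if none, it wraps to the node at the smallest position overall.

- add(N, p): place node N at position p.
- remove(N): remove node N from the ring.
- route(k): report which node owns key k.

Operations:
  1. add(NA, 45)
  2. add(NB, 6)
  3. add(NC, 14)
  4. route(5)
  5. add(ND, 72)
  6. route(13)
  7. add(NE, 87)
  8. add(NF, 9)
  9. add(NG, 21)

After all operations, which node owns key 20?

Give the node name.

Op 1: add NA@45 -> ring=[45:NA]
Op 2: add NB@6 -> ring=[6:NB,45:NA]
Op 3: add NC@14 -> ring=[6:NB,14:NC,45:NA]
Op 4: route key 5: smallest pos >= 5 is 6 -> NB
Op 5: add ND@72 -> ring=[6:NB,14:NC,45:NA,72:ND]
Op 6: route key 13: smallest pos >= 13 is 14 -> NC
Op 7: add NE@87 -> ring=[6:NB,14:NC,45:NA,72:ND,87:NE]
Op 8: add NF@9 -> ring=[6:NB,9:NF,14:NC,45:NA,72:ND,87:NE]
Op 9: add NG@21 -> ring=[6:NB,9:NF,14:NC,21:NG,45:NA,72:ND,87:NE]
Final route key 20: smallest pos >= 20 is 21 -> NG

Answer: NG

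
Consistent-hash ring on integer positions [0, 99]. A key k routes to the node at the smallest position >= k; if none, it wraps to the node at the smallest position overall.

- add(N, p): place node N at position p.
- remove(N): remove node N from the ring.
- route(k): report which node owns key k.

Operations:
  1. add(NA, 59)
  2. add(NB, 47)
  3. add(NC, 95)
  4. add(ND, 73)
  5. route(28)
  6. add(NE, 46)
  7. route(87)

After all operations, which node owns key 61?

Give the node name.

Answer: ND

Derivation:
Op 1: add NA@59 -> ring=[59:NA]
Op 2: add NB@47 -> ring=[47:NB,59:NA]
Op 3: add NC@95 -> ring=[47:NB,59:NA,95:NC]
Op 4: add ND@73 -> ring=[47:NB,59:NA,73:ND,95:NC]
Op 5: route key 28: smallest pos >= 28 is 47 -> NB
Op 6: add NE@46 -> ring=[46:NE,47:NB,59:NA,73:ND,95:NC]
Op 7: route key 87: smallest pos >= 87 is 95 -> NC
Final route key 61: smallest pos >= 61 is 73 -> ND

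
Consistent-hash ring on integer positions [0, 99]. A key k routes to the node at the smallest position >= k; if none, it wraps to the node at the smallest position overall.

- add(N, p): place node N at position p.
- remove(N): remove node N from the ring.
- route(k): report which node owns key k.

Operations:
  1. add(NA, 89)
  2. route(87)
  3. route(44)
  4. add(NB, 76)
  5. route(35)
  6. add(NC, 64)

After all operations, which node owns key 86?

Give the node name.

Answer: NA

Derivation:
Op 1: add NA@89 -> ring=[89:NA]
Op 2: route key 87: smallest pos >= 87 is 89 -> NA
Op 3: route key 44: smallest pos >= 44 is 89 -> NA
Op 4: add NB@76 -> ring=[76:NB,89:NA]
Op 5: route key 35: smallest pos >= 35 is 76 -> NB
Op 6: add NC@64 -> ring=[64:NC,76:NB,89:NA]
Final route key 86: smallest pos >= 86 is 89 -> NA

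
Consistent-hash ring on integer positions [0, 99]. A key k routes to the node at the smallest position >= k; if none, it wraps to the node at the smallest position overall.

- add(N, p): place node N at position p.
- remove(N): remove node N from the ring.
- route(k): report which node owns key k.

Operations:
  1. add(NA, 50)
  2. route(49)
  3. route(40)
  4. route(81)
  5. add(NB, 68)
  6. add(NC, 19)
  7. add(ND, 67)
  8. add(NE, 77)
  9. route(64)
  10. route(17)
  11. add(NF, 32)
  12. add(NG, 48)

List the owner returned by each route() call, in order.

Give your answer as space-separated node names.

Answer: NA NA NA ND NC

Derivation:
Op 1: add NA@50 -> ring=[50:NA]
Op 2: route key 49: smallest pos >= 49 is 50 -> NA
Op 3: route key 40: smallest pos >= 40 is 50 -> NA
Op 4: route key 81: none >= 81, wrap to smallest pos 50 -> NA
Op 5: add NB@68 -> ring=[50:NA,68:NB]
Op 6: add NC@19 -> ring=[19:NC,50:NA,68:NB]
Op 7: add ND@67 -> ring=[19:NC,50:NA,67:ND,68:NB]
Op 8: add NE@77 -> ring=[19:NC,50:NA,67:ND,68:NB,77:NE]
Op 9: route key 64: smallest pos >= 64 is 67 -> ND
Op 10: route key 17: smallest pos >= 17 is 19 -> NC
Op 11: add NF@32 -> ring=[19:NC,32:NF,50:NA,67:ND,68:NB,77:NE]
Op 12: add NG@48 -> ring=[19:NC,32:NF,48:NG,50:NA,67:ND,68:NB,77:NE]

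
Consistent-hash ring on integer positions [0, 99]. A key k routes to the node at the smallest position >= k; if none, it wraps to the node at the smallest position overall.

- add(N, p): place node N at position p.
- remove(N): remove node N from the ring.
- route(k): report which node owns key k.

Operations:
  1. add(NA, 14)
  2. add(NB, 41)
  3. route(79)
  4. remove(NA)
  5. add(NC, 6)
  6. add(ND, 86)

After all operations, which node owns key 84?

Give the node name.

Answer: ND

Derivation:
Op 1: add NA@14 -> ring=[14:NA]
Op 2: add NB@41 -> ring=[14:NA,41:NB]
Op 3: route key 79: none >= 79, wrap to smallest pos 14 -> NA
Op 4: remove NA -> ring=[41:NB]
Op 5: add NC@6 -> ring=[6:NC,41:NB]
Op 6: add ND@86 -> ring=[6:NC,41:NB,86:ND]
Final route key 84: smallest pos >= 84 is 86 -> ND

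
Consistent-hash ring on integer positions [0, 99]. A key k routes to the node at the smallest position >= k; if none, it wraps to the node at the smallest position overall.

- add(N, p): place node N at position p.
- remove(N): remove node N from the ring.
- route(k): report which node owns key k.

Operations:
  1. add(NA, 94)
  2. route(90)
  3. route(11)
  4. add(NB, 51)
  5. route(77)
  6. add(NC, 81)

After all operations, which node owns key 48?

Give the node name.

Answer: NB

Derivation:
Op 1: add NA@94 -> ring=[94:NA]
Op 2: route key 90: smallest pos >= 90 is 94 -> NA
Op 3: route key 11: smallest pos >= 11 is 94 -> NA
Op 4: add NB@51 -> ring=[51:NB,94:NA]
Op 5: route key 77: smallest pos >= 77 is 94 -> NA
Op 6: add NC@81 -> ring=[51:NB,81:NC,94:NA]
Final route key 48: smallest pos >= 48 is 51 -> NB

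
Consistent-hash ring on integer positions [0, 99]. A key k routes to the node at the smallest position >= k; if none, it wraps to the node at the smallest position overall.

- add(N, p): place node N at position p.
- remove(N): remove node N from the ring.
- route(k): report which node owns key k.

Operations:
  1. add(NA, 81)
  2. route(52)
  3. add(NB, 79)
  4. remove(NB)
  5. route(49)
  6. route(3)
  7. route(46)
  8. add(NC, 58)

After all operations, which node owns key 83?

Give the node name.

Answer: NC

Derivation:
Op 1: add NA@81 -> ring=[81:NA]
Op 2: route key 52: smallest pos >= 52 is 81 -> NA
Op 3: add NB@79 -> ring=[79:NB,81:NA]
Op 4: remove NB -> ring=[81:NA]
Op 5: route key 49: smallest pos >= 49 is 81 -> NA
Op 6: route key 3: smallest pos >= 3 is 81 -> NA
Op 7: route key 46: smallest pos >= 46 is 81 -> NA
Op 8: add NC@58 -> ring=[58:NC,81:NA]
Final route key 83: none >= 83, wrap to smallest pos 58 -> NC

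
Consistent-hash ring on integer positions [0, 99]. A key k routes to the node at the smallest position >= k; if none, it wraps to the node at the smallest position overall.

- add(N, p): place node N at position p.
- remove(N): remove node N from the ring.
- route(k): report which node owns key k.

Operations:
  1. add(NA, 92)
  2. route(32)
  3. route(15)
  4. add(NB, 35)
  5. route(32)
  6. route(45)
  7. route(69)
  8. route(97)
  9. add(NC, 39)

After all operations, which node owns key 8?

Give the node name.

Answer: NB

Derivation:
Op 1: add NA@92 -> ring=[92:NA]
Op 2: route key 32: smallest pos >= 32 is 92 -> NA
Op 3: route key 15: smallest pos >= 15 is 92 -> NA
Op 4: add NB@35 -> ring=[35:NB,92:NA]
Op 5: route key 32: smallest pos >= 32 is 35 -> NB
Op 6: route key 45: smallest pos >= 45 is 92 -> NA
Op 7: route key 69: smallest pos >= 69 is 92 -> NA
Op 8: route key 97: none >= 97, wrap to smallest pos 35 -> NB
Op 9: add NC@39 -> ring=[35:NB,39:NC,92:NA]
Final route key 8: smallest pos >= 8 is 35 -> NB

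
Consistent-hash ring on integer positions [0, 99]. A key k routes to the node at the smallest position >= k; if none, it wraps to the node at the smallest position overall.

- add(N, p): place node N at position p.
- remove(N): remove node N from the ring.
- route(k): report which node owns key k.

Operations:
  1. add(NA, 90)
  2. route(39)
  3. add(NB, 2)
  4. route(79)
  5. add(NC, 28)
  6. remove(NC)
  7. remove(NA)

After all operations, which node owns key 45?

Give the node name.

Op 1: add NA@90 -> ring=[90:NA]
Op 2: route key 39: smallest pos >= 39 is 90 -> NA
Op 3: add NB@2 -> ring=[2:NB,90:NA]
Op 4: route key 79: smallest pos >= 79 is 90 -> NA
Op 5: add NC@28 -> ring=[2:NB,28:NC,90:NA]
Op 6: remove NC -> ring=[2:NB,90:NA]
Op 7: remove NA -> ring=[2:NB]
Final route key 45: none >= 45, wrap to smallest pos 2 -> NB

Answer: NB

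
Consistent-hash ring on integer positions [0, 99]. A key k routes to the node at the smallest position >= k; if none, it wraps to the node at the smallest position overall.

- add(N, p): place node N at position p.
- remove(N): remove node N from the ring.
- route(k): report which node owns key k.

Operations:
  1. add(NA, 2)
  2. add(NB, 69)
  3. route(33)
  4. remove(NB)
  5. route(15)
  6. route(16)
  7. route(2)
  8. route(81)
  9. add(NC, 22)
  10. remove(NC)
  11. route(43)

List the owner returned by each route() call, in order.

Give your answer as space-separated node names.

Answer: NB NA NA NA NA NA

Derivation:
Op 1: add NA@2 -> ring=[2:NA]
Op 2: add NB@69 -> ring=[2:NA,69:NB]
Op 3: route key 33: smallest pos >= 33 is 69 -> NB
Op 4: remove NB -> ring=[2:NA]
Op 5: route key 15: none >= 15, wrap to smallest pos 2 -> NA
Op 6: route key 16: none >= 16, wrap to smallest pos 2 -> NA
Op 7: route key 2: smallest pos >= 2 is 2 -> NA
Op 8: route key 81: none >= 81, wrap to smallest pos 2 -> NA
Op 9: add NC@22 -> ring=[2:NA,22:NC]
Op 10: remove NC -> ring=[2:NA]
Op 11: route key 43: none >= 43, wrap to smallest pos 2 -> NA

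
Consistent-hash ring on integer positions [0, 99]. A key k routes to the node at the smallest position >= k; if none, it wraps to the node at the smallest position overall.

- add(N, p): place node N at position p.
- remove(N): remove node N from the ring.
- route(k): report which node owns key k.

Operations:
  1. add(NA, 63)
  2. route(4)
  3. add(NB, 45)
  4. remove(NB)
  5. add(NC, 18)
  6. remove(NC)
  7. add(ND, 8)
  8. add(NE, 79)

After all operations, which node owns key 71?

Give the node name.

Answer: NE

Derivation:
Op 1: add NA@63 -> ring=[63:NA]
Op 2: route key 4: smallest pos >= 4 is 63 -> NA
Op 3: add NB@45 -> ring=[45:NB,63:NA]
Op 4: remove NB -> ring=[63:NA]
Op 5: add NC@18 -> ring=[18:NC,63:NA]
Op 6: remove NC -> ring=[63:NA]
Op 7: add ND@8 -> ring=[8:ND,63:NA]
Op 8: add NE@79 -> ring=[8:ND,63:NA,79:NE]
Final route key 71: smallest pos >= 71 is 79 -> NE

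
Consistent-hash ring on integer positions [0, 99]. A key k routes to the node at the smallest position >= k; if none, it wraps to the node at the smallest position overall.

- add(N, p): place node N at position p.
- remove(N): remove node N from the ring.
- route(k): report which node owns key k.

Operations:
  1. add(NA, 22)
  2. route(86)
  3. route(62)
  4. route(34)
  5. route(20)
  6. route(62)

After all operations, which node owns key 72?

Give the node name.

Op 1: add NA@22 -> ring=[22:NA]
Op 2: route key 86: none >= 86, wrap to smallest pos 22 -> NA
Op 3: route key 62: none >= 62, wrap to smallest pos 22 -> NA
Op 4: route key 34: none >= 34, wrap to smallest pos 22 -> NA
Op 5: route key 20: smallest pos >= 20 is 22 -> NA
Op 6: route key 62: none >= 62, wrap to smallest pos 22 -> NA
Final route key 72: none >= 72, wrap to smallest pos 22 -> NA

Answer: NA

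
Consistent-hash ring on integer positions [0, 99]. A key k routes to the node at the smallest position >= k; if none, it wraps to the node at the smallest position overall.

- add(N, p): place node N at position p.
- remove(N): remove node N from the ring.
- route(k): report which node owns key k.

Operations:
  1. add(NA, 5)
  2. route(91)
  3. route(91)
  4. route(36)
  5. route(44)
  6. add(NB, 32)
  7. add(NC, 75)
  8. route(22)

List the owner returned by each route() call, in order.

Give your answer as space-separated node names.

Op 1: add NA@5 -> ring=[5:NA]
Op 2: route key 91: none >= 91, wrap to smallest pos 5 -> NA
Op 3: route key 91: none >= 91, wrap to smallest pos 5 -> NA
Op 4: route key 36: none >= 36, wrap to smallest pos 5 -> NA
Op 5: route key 44: none >= 44, wrap to smallest pos 5 -> NA
Op 6: add NB@32 -> ring=[5:NA,32:NB]
Op 7: add NC@75 -> ring=[5:NA,32:NB,75:NC]
Op 8: route key 22: smallest pos >= 22 is 32 -> NB

Answer: NA NA NA NA NB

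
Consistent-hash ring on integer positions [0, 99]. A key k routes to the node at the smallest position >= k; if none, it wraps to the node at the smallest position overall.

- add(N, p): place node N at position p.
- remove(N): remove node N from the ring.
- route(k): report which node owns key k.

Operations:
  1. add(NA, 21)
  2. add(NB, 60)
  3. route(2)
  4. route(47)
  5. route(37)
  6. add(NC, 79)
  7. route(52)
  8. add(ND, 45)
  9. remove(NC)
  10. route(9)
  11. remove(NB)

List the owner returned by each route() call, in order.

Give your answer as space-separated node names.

Op 1: add NA@21 -> ring=[21:NA]
Op 2: add NB@60 -> ring=[21:NA,60:NB]
Op 3: route key 2: smallest pos >= 2 is 21 -> NA
Op 4: route key 47: smallest pos >= 47 is 60 -> NB
Op 5: route key 37: smallest pos >= 37 is 60 -> NB
Op 6: add NC@79 -> ring=[21:NA,60:NB,79:NC]
Op 7: route key 52: smallest pos >= 52 is 60 -> NB
Op 8: add ND@45 -> ring=[21:NA,45:ND,60:NB,79:NC]
Op 9: remove NC -> ring=[21:NA,45:ND,60:NB]
Op 10: route key 9: smallest pos >= 9 is 21 -> NA
Op 11: remove NB -> ring=[21:NA,45:ND]

Answer: NA NB NB NB NA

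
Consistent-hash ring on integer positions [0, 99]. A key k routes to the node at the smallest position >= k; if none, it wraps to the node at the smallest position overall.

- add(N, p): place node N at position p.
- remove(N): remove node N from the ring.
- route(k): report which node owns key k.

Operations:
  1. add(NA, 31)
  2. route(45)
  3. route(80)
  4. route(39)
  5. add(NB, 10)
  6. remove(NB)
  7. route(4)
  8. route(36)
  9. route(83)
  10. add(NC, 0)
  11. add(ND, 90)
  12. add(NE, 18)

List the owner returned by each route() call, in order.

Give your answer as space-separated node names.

Answer: NA NA NA NA NA NA

Derivation:
Op 1: add NA@31 -> ring=[31:NA]
Op 2: route key 45: none >= 45, wrap to smallest pos 31 -> NA
Op 3: route key 80: none >= 80, wrap to smallest pos 31 -> NA
Op 4: route key 39: none >= 39, wrap to smallest pos 31 -> NA
Op 5: add NB@10 -> ring=[10:NB,31:NA]
Op 6: remove NB -> ring=[31:NA]
Op 7: route key 4: smallest pos >= 4 is 31 -> NA
Op 8: route key 36: none >= 36, wrap to smallest pos 31 -> NA
Op 9: route key 83: none >= 83, wrap to smallest pos 31 -> NA
Op 10: add NC@0 -> ring=[0:NC,31:NA]
Op 11: add ND@90 -> ring=[0:NC,31:NA,90:ND]
Op 12: add NE@18 -> ring=[0:NC,18:NE,31:NA,90:ND]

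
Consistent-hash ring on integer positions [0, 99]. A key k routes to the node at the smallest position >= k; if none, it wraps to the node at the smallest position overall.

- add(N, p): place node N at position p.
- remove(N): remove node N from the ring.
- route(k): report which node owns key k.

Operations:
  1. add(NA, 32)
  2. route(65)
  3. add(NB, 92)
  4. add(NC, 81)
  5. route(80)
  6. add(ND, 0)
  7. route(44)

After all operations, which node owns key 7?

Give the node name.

Op 1: add NA@32 -> ring=[32:NA]
Op 2: route key 65: none >= 65, wrap to smallest pos 32 -> NA
Op 3: add NB@92 -> ring=[32:NA,92:NB]
Op 4: add NC@81 -> ring=[32:NA,81:NC,92:NB]
Op 5: route key 80: smallest pos >= 80 is 81 -> NC
Op 6: add ND@0 -> ring=[0:ND,32:NA,81:NC,92:NB]
Op 7: route key 44: smallest pos >= 44 is 81 -> NC
Final route key 7: smallest pos >= 7 is 32 -> NA

Answer: NA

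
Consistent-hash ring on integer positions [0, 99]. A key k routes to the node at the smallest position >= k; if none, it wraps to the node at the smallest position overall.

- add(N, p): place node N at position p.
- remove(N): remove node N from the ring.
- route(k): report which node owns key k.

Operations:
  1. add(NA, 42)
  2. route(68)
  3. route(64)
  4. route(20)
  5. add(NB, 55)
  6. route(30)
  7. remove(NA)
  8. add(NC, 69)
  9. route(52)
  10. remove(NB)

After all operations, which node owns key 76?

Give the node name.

Answer: NC

Derivation:
Op 1: add NA@42 -> ring=[42:NA]
Op 2: route key 68: none >= 68, wrap to smallest pos 42 -> NA
Op 3: route key 64: none >= 64, wrap to smallest pos 42 -> NA
Op 4: route key 20: smallest pos >= 20 is 42 -> NA
Op 5: add NB@55 -> ring=[42:NA,55:NB]
Op 6: route key 30: smallest pos >= 30 is 42 -> NA
Op 7: remove NA -> ring=[55:NB]
Op 8: add NC@69 -> ring=[55:NB,69:NC]
Op 9: route key 52: smallest pos >= 52 is 55 -> NB
Op 10: remove NB -> ring=[69:NC]
Final route key 76: none >= 76, wrap to smallest pos 69 -> NC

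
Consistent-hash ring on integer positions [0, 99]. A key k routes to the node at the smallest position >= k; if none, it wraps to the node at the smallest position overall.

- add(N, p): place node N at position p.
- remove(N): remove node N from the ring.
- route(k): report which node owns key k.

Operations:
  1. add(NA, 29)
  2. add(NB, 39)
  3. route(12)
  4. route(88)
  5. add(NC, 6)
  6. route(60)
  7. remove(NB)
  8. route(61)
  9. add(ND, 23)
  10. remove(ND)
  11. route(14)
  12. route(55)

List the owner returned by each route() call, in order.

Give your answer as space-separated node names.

Op 1: add NA@29 -> ring=[29:NA]
Op 2: add NB@39 -> ring=[29:NA,39:NB]
Op 3: route key 12: smallest pos >= 12 is 29 -> NA
Op 4: route key 88: none >= 88, wrap to smallest pos 29 -> NA
Op 5: add NC@6 -> ring=[6:NC,29:NA,39:NB]
Op 6: route key 60: none >= 60, wrap to smallest pos 6 -> NC
Op 7: remove NB -> ring=[6:NC,29:NA]
Op 8: route key 61: none >= 61, wrap to smallest pos 6 -> NC
Op 9: add ND@23 -> ring=[6:NC,23:ND,29:NA]
Op 10: remove ND -> ring=[6:NC,29:NA]
Op 11: route key 14: smallest pos >= 14 is 29 -> NA
Op 12: route key 55: none >= 55, wrap to smallest pos 6 -> NC

Answer: NA NA NC NC NA NC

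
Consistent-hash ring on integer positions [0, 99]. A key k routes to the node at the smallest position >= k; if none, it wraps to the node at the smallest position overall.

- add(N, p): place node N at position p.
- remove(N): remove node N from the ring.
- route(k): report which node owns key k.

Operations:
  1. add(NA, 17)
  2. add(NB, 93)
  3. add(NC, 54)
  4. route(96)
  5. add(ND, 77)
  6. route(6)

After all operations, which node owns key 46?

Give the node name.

Answer: NC

Derivation:
Op 1: add NA@17 -> ring=[17:NA]
Op 2: add NB@93 -> ring=[17:NA,93:NB]
Op 3: add NC@54 -> ring=[17:NA,54:NC,93:NB]
Op 4: route key 96: none >= 96, wrap to smallest pos 17 -> NA
Op 5: add ND@77 -> ring=[17:NA,54:NC,77:ND,93:NB]
Op 6: route key 6: smallest pos >= 6 is 17 -> NA
Final route key 46: smallest pos >= 46 is 54 -> NC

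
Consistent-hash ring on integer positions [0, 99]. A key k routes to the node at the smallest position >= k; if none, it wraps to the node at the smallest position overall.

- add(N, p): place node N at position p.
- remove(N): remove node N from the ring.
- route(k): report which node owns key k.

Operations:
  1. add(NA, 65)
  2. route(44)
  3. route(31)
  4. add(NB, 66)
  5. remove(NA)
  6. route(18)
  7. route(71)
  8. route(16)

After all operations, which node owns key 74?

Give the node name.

Op 1: add NA@65 -> ring=[65:NA]
Op 2: route key 44: smallest pos >= 44 is 65 -> NA
Op 3: route key 31: smallest pos >= 31 is 65 -> NA
Op 4: add NB@66 -> ring=[65:NA,66:NB]
Op 5: remove NA -> ring=[66:NB]
Op 6: route key 18: smallest pos >= 18 is 66 -> NB
Op 7: route key 71: none >= 71, wrap to smallest pos 66 -> NB
Op 8: route key 16: smallest pos >= 16 is 66 -> NB
Final route key 74: none >= 74, wrap to smallest pos 66 -> NB

Answer: NB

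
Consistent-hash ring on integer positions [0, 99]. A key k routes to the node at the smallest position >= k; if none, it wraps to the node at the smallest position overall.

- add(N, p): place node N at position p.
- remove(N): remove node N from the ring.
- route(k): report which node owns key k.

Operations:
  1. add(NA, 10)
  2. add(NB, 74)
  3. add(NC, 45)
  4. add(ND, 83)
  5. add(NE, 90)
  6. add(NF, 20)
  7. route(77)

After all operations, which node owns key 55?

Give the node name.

Op 1: add NA@10 -> ring=[10:NA]
Op 2: add NB@74 -> ring=[10:NA,74:NB]
Op 3: add NC@45 -> ring=[10:NA,45:NC,74:NB]
Op 4: add ND@83 -> ring=[10:NA,45:NC,74:NB,83:ND]
Op 5: add NE@90 -> ring=[10:NA,45:NC,74:NB,83:ND,90:NE]
Op 6: add NF@20 -> ring=[10:NA,20:NF,45:NC,74:NB,83:ND,90:NE]
Op 7: route key 77: smallest pos >= 77 is 83 -> ND
Final route key 55: smallest pos >= 55 is 74 -> NB

Answer: NB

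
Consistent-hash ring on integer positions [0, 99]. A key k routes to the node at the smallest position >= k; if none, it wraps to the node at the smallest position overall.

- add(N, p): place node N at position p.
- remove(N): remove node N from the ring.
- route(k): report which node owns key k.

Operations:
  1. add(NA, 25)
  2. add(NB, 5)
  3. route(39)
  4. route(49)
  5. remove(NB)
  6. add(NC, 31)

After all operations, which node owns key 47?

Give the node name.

Answer: NA

Derivation:
Op 1: add NA@25 -> ring=[25:NA]
Op 2: add NB@5 -> ring=[5:NB,25:NA]
Op 3: route key 39: none >= 39, wrap to smallest pos 5 -> NB
Op 4: route key 49: none >= 49, wrap to smallest pos 5 -> NB
Op 5: remove NB -> ring=[25:NA]
Op 6: add NC@31 -> ring=[25:NA,31:NC]
Final route key 47: none >= 47, wrap to smallest pos 25 -> NA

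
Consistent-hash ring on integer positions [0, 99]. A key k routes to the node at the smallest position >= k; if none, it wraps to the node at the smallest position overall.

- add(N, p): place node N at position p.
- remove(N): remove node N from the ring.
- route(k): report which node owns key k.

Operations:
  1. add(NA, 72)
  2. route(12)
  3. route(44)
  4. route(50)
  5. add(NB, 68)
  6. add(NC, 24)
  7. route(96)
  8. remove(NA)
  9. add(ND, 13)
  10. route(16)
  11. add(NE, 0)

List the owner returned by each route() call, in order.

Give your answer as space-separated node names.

Answer: NA NA NA NC NC

Derivation:
Op 1: add NA@72 -> ring=[72:NA]
Op 2: route key 12: smallest pos >= 12 is 72 -> NA
Op 3: route key 44: smallest pos >= 44 is 72 -> NA
Op 4: route key 50: smallest pos >= 50 is 72 -> NA
Op 5: add NB@68 -> ring=[68:NB,72:NA]
Op 6: add NC@24 -> ring=[24:NC,68:NB,72:NA]
Op 7: route key 96: none >= 96, wrap to smallest pos 24 -> NC
Op 8: remove NA -> ring=[24:NC,68:NB]
Op 9: add ND@13 -> ring=[13:ND,24:NC,68:NB]
Op 10: route key 16: smallest pos >= 16 is 24 -> NC
Op 11: add NE@0 -> ring=[0:NE,13:ND,24:NC,68:NB]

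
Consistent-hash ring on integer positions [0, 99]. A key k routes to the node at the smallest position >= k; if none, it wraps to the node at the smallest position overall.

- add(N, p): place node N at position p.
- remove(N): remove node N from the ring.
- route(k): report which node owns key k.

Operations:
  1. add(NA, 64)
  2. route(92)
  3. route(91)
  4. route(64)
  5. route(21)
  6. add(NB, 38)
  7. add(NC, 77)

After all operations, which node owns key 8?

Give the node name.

Answer: NB

Derivation:
Op 1: add NA@64 -> ring=[64:NA]
Op 2: route key 92: none >= 92, wrap to smallest pos 64 -> NA
Op 3: route key 91: none >= 91, wrap to smallest pos 64 -> NA
Op 4: route key 64: smallest pos >= 64 is 64 -> NA
Op 5: route key 21: smallest pos >= 21 is 64 -> NA
Op 6: add NB@38 -> ring=[38:NB,64:NA]
Op 7: add NC@77 -> ring=[38:NB,64:NA,77:NC]
Final route key 8: smallest pos >= 8 is 38 -> NB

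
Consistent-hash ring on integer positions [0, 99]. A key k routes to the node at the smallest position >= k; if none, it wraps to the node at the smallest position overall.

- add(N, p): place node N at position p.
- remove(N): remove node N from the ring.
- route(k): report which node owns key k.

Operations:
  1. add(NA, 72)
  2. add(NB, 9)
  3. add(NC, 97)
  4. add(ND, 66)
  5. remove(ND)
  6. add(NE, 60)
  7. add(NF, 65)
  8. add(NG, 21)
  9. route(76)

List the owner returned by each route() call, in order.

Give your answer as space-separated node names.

Op 1: add NA@72 -> ring=[72:NA]
Op 2: add NB@9 -> ring=[9:NB,72:NA]
Op 3: add NC@97 -> ring=[9:NB,72:NA,97:NC]
Op 4: add ND@66 -> ring=[9:NB,66:ND,72:NA,97:NC]
Op 5: remove ND -> ring=[9:NB,72:NA,97:NC]
Op 6: add NE@60 -> ring=[9:NB,60:NE,72:NA,97:NC]
Op 7: add NF@65 -> ring=[9:NB,60:NE,65:NF,72:NA,97:NC]
Op 8: add NG@21 -> ring=[9:NB,21:NG,60:NE,65:NF,72:NA,97:NC]
Op 9: route key 76: smallest pos >= 76 is 97 -> NC

Answer: NC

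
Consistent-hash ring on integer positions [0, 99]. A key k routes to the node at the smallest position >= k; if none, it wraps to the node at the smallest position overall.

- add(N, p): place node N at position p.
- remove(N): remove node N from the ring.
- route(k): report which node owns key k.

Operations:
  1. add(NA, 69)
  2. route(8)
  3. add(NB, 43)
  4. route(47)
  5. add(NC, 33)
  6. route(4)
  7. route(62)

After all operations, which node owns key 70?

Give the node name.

Answer: NC

Derivation:
Op 1: add NA@69 -> ring=[69:NA]
Op 2: route key 8: smallest pos >= 8 is 69 -> NA
Op 3: add NB@43 -> ring=[43:NB,69:NA]
Op 4: route key 47: smallest pos >= 47 is 69 -> NA
Op 5: add NC@33 -> ring=[33:NC,43:NB,69:NA]
Op 6: route key 4: smallest pos >= 4 is 33 -> NC
Op 7: route key 62: smallest pos >= 62 is 69 -> NA
Final route key 70: none >= 70, wrap to smallest pos 33 -> NC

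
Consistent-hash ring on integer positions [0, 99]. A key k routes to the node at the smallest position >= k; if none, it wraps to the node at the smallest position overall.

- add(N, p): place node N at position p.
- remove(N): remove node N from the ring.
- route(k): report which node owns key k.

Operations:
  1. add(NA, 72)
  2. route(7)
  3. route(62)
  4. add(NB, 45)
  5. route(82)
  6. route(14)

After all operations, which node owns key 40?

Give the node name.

Answer: NB

Derivation:
Op 1: add NA@72 -> ring=[72:NA]
Op 2: route key 7: smallest pos >= 7 is 72 -> NA
Op 3: route key 62: smallest pos >= 62 is 72 -> NA
Op 4: add NB@45 -> ring=[45:NB,72:NA]
Op 5: route key 82: none >= 82, wrap to smallest pos 45 -> NB
Op 6: route key 14: smallest pos >= 14 is 45 -> NB
Final route key 40: smallest pos >= 40 is 45 -> NB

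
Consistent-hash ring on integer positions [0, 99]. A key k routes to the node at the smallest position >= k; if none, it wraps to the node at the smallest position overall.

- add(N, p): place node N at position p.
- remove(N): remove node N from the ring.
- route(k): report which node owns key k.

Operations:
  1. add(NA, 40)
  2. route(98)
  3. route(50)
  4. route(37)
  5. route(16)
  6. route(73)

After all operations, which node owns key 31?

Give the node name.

Answer: NA

Derivation:
Op 1: add NA@40 -> ring=[40:NA]
Op 2: route key 98: none >= 98, wrap to smallest pos 40 -> NA
Op 3: route key 50: none >= 50, wrap to smallest pos 40 -> NA
Op 4: route key 37: smallest pos >= 37 is 40 -> NA
Op 5: route key 16: smallest pos >= 16 is 40 -> NA
Op 6: route key 73: none >= 73, wrap to smallest pos 40 -> NA
Final route key 31: smallest pos >= 31 is 40 -> NA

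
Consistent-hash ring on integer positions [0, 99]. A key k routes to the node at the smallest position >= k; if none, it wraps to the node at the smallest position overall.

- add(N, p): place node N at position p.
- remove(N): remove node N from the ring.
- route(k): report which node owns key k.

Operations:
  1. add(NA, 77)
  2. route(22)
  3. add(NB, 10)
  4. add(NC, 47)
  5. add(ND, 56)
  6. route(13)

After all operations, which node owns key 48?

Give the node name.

Op 1: add NA@77 -> ring=[77:NA]
Op 2: route key 22: smallest pos >= 22 is 77 -> NA
Op 3: add NB@10 -> ring=[10:NB,77:NA]
Op 4: add NC@47 -> ring=[10:NB,47:NC,77:NA]
Op 5: add ND@56 -> ring=[10:NB,47:NC,56:ND,77:NA]
Op 6: route key 13: smallest pos >= 13 is 47 -> NC
Final route key 48: smallest pos >= 48 is 56 -> ND

Answer: ND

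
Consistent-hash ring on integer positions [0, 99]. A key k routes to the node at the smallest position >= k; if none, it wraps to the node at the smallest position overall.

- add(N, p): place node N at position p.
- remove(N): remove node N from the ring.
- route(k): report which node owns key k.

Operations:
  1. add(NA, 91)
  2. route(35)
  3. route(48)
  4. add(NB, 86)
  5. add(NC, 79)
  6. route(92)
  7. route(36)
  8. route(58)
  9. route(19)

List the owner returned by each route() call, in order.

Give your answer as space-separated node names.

Op 1: add NA@91 -> ring=[91:NA]
Op 2: route key 35: smallest pos >= 35 is 91 -> NA
Op 3: route key 48: smallest pos >= 48 is 91 -> NA
Op 4: add NB@86 -> ring=[86:NB,91:NA]
Op 5: add NC@79 -> ring=[79:NC,86:NB,91:NA]
Op 6: route key 92: none >= 92, wrap to smallest pos 79 -> NC
Op 7: route key 36: smallest pos >= 36 is 79 -> NC
Op 8: route key 58: smallest pos >= 58 is 79 -> NC
Op 9: route key 19: smallest pos >= 19 is 79 -> NC

Answer: NA NA NC NC NC NC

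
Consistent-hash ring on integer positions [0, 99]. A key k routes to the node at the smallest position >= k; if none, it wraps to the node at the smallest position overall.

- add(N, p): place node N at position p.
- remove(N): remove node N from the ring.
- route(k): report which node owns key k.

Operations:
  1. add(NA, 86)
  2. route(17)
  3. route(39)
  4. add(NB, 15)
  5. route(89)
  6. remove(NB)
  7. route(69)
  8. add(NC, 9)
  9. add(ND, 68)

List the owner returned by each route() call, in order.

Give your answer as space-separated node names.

Answer: NA NA NB NA

Derivation:
Op 1: add NA@86 -> ring=[86:NA]
Op 2: route key 17: smallest pos >= 17 is 86 -> NA
Op 3: route key 39: smallest pos >= 39 is 86 -> NA
Op 4: add NB@15 -> ring=[15:NB,86:NA]
Op 5: route key 89: none >= 89, wrap to smallest pos 15 -> NB
Op 6: remove NB -> ring=[86:NA]
Op 7: route key 69: smallest pos >= 69 is 86 -> NA
Op 8: add NC@9 -> ring=[9:NC,86:NA]
Op 9: add ND@68 -> ring=[9:NC,68:ND,86:NA]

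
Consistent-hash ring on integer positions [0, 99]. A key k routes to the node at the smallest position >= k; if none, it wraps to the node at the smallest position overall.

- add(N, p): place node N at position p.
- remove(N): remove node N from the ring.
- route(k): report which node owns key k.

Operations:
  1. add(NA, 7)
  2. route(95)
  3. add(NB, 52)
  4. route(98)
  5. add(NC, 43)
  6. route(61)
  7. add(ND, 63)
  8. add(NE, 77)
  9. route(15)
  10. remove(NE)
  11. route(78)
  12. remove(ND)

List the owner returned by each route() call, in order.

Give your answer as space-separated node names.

Op 1: add NA@7 -> ring=[7:NA]
Op 2: route key 95: none >= 95, wrap to smallest pos 7 -> NA
Op 3: add NB@52 -> ring=[7:NA,52:NB]
Op 4: route key 98: none >= 98, wrap to smallest pos 7 -> NA
Op 5: add NC@43 -> ring=[7:NA,43:NC,52:NB]
Op 6: route key 61: none >= 61, wrap to smallest pos 7 -> NA
Op 7: add ND@63 -> ring=[7:NA,43:NC,52:NB,63:ND]
Op 8: add NE@77 -> ring=[7:NA,43:NC,52:NB,63:ND,77:NE]
Op 9: route key 15: smallest pos >= 15 is 43 -> NC
Op 10: remove NE -> ring=[7:NA,43:NC,52:NB,63:ND]
Op 11: route key 78: none >= 78, wrap to smallest pos 7 -> NA
Op 12: remove ND -> ring=[7:NA,43:NC,52:NB]

Answer: NA NA NA NC NA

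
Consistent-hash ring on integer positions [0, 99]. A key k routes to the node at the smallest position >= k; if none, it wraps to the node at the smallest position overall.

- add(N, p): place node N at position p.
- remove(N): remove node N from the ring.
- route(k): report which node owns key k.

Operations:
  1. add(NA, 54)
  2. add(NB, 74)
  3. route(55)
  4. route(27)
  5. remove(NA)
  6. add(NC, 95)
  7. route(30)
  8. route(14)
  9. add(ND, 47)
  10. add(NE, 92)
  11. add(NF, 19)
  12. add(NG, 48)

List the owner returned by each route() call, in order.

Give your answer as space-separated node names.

Op 1: add NA@54 -> ring=[54:NA]
Op 2: add NB@74 -> ring=[54:NA,74:NB]
Op 3: route key 55: smallest pos >= 55 is 74 -> NB
Op 4: route key 27: smallest pos >= 27 is 54 -> NA
Op 5: remove NA -> ring=[74:NB]
Op 6: add NC@95 -> ring=[74:NB,95:NC]
Op 7: route key 30: smallest pos >= 30 is 74 -> NB
Op 8: route key 14: smallest pos >= 14 is 74 -> NB
Op 9: add ND@47 -> ring=[47:ND,74:NB,95:NC]
Op 10: add NE@92 -> ring=[47:ND,74:NB,92:NE,95:NC]
Op 11: add NF@19 -> ring=[19:NF,47:ND,74:NB,92:NE,95:NC]
Op 12: add NG@48 -> ring=[19:NF,47:ND,48:NG,74:NB,92:NE,95:NC]

Answer: NB NA NB NB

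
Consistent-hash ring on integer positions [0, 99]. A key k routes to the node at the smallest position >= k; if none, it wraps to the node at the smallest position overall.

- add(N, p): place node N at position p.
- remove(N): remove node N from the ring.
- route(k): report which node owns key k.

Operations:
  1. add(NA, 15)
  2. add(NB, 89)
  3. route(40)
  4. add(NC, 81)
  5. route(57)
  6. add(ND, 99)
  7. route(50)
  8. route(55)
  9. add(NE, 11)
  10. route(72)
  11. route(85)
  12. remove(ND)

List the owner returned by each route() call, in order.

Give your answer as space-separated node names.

Answer: NB NC NC NC NC NB

Derivation:
Op 1: add NA@15 -> ring=[15:NA]
Op 2: add NB@89 -> ring=[15:NA,89:NB]
Op 3: route key 40: smallest pos >= 40 is 89 -> NB
Op 4: add NC@81 -> ring=[15:NA,81:NC,89:NB]
Op 5: route key 57: smallest pos >= 57 is 81 -> NC
Op 6: add ND@99 -> ring=[15:NA,81:NC,89:NB,99:ND]
Op 7: route key 50: smallest pos >= 50 is 81 -> NC
Op 8: route key 55: smallest pos >= 55 is 81 -> NC
Op 9: add NE@11 -> ring=[11:NE,15:NA,81:NC,89:NB,99:ND]
Op 10: route key 72: smallest pos >= 72 is 81 -> NC
Op 11: route key 85: smallest pos >= 85 is 89 -> NB
Op 12: remove ND -> ring=[11:NE,15:NA,81:NC,89:NB]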